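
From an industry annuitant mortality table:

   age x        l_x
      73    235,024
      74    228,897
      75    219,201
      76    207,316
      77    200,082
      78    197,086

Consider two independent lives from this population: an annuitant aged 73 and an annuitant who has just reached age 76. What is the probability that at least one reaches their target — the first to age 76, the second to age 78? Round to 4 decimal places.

0.9942

p₁ = l_76/l_73 = 207,316/235,024 = 0.882106; p₂ = l_78/l_76 = 197,086/207,316 = 0.950655.
P(at least one) = 1 − (1−p₁)(1−p₂) = 1 − 0.117894 × 0.049345 = 0.994183.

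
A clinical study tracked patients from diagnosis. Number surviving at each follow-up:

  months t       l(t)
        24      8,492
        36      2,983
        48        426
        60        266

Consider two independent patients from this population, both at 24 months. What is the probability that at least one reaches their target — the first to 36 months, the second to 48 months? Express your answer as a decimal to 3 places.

0.384

p₁ = l(36)/l(24) = 2,983/8,492 = 0.351272; p₂ = l(48)/l(24) = 426/8,492 = 0.050165.
P(at least one) = 1 − (1−p₁)(1−p₂) = 1 − 0.648728 × 0.949835 = 0.383815.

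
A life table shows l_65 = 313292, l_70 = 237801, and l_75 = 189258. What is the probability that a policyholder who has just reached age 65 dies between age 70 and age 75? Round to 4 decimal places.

0.1549

This is the probability of reaching 70 but not 75, conditional on being alive at 65: (l_70 − l_75) / l_65.
= (237801 − 189258) / 313292 = 48543 / 313292 = 0.154945.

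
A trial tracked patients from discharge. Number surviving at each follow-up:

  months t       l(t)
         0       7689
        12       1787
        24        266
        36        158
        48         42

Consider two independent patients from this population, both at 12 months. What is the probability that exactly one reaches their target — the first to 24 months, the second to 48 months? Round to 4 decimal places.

p₁ = l(24)/l(12) = 266/1787 = 0.148853; p₂ = l(48)/l(12) = 42/1787 = 0.023503.
P(exactly one) = p₁(1−p₂) + (1−p₁)p₂ = 0.145355 + 0.020005 = 0.165359.

0.1654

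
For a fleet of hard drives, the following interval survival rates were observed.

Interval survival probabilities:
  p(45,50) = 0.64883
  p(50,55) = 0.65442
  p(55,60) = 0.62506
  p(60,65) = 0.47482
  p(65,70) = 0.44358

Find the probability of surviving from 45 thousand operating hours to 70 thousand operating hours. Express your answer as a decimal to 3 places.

0.056

Chaining the interval survival probabilities: 0.64883 × 0.65442 × 0.62506 × 0.47482 × 0.44358.
= 0.055900.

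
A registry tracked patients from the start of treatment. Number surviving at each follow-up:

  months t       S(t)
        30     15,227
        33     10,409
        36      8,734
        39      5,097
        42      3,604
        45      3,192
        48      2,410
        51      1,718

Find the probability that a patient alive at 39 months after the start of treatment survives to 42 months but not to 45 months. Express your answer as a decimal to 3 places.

This is the probability of reaching 42 but not 45, conditional on being alive at 39: (S(42) − S(45)) / S(39).
= (3,604 − 3,192) / 5,097 = 412 / 5,097 = 0.080832.

0.081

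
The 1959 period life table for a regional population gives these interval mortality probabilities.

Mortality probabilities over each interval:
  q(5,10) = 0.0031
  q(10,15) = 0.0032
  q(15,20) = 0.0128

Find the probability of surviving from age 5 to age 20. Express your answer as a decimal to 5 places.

Survival from 5 to 20 is the product of surviving each interval: (1 − 0.0031) × (1 − 0.0032) × (1 − 0.0128).
= 0.9969 × 0.9968 × 0.9872 = 0.980990.

0.98099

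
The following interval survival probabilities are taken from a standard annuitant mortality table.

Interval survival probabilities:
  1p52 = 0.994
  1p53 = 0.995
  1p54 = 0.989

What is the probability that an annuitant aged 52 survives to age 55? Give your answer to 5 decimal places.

0.97815

The overall survival probability is 0.994 × 0.995 × 0.989.
= 0.978151.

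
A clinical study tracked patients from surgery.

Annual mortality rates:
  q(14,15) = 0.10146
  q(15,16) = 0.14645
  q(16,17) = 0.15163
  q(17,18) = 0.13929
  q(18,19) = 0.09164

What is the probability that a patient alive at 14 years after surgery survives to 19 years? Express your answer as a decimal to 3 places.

The overall survival probability is (1 − 0.10146) × (1 − 0.14645) × (1 − 0.15163) × (1 − 0.13929) × (1 − 0.09164).
= 0.89854 × 0.85355 × 0.84837 × 0.86071 × 0.90836 = 0.508706.

0.509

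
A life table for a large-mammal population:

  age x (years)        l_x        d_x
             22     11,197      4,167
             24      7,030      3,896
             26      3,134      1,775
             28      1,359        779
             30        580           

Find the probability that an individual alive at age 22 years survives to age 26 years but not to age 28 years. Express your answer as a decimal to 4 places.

This is the probability of reaching 26 but not 28, conditional on being alive at 22: (l_26 − l_28) / l_22.
= (3,134 − 1,359) / 11,197 = 1,775 / 11,197 = 0.158525.

0.1585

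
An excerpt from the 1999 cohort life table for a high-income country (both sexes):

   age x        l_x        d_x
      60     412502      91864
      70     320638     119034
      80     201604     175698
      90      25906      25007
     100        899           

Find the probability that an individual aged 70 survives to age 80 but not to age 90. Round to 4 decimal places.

0.5480

This is the probability of reaching 80 but not 90, conditional on being alive at 70: (l_80 − l_90) / l_70.
= (201604 − 25906) / 320638 = 175698 / 320638 = 0.547964.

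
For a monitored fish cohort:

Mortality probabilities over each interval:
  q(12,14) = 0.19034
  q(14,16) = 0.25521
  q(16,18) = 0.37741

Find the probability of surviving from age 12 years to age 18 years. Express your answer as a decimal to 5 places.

The overall survival probability is (1 − 0.19034) × (1 − 0.25521) × (1 − 0.37741).
= 0.80966 × 0.74479 × 0.62259 = 0.375438.

0.37544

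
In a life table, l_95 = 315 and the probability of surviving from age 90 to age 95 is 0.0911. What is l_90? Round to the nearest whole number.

3458

l_90 = l_95 / p = 315 / 0.0911 = 3458.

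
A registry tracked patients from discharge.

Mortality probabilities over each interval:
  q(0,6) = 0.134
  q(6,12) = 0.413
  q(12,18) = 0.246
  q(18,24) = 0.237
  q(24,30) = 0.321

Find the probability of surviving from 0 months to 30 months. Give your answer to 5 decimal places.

0.19857

Survival from 0 to 30 is the product of surviving each interval: (1 − 0.134) × (1 − 0.413) × (1 − 0.246) × (1 − 0.237) × (1 − 0.321).
= 0.866 × 0.587 × 0.754 × 0.763 × 0.679 = 0.198574.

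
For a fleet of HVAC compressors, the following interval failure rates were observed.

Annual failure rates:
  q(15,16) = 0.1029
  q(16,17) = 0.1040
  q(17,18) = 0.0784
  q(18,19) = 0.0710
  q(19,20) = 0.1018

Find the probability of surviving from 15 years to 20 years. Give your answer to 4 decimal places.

P(survive 15→20) = (1 − 0.1029) × (1 − 0.1040) × (1 − 0.0784) × (1 − 0.0710) × (1 − 0.1018).
= 0.8971 × 0.8960 × 0.9216 × 0.9290 × 0.8982 = 0.618130.

0.6181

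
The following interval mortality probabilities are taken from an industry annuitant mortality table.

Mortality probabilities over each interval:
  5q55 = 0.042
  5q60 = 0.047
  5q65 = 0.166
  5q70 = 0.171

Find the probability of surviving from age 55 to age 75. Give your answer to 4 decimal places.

Survival from 55 to 75 is the product of surviving each interval: (1 − 0.042) × (1 − 0.047) × (1 − 0.166) × (1 − 0.171).
= 0.958 × 0.953 × 0.834 × 0.829 = 0.631217.

0.6312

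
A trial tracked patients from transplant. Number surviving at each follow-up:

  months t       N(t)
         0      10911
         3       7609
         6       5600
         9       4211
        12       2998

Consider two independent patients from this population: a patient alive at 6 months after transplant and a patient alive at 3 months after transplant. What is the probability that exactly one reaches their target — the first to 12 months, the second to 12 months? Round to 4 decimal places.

0.5075

p₁ = N(12)/N(6) = 2998/5600 = 0.535357; p₂ = N(12)/N(3) = 2998/7609 = 0.394007.
P(exactly one) = p₁(1−p₂) + (1−p₁)p₂ = 0.324423 + 0.183073 = 0.507495.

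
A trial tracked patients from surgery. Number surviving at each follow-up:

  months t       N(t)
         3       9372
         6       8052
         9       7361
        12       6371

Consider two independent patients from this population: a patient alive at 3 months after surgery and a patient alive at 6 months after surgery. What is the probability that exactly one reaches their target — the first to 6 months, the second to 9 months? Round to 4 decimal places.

0.2025

p₁ = N(6)/N(3) = 8052/9372 = 0.859155; p₂ = N(9)/N(6) = 7361/8052 = 0.914183.
P(exactly one) = p₁(1−p₂) + (1−p₁)p₂ = 0.073730 + 0.128758 = 0.202488.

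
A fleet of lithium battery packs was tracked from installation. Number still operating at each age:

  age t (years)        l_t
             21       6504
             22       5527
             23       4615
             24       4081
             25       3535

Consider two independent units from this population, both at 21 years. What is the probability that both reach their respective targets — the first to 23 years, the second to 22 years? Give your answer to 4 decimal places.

0.6030

p₁ = l_23/l_21 = 4615/6504 = 0.709563; p₂ = l_22/l_21 = 5527/6504 = 0.849785.
P(both) = p₁ × p₂ = 0.709563 × 0.849785 = 0.602976.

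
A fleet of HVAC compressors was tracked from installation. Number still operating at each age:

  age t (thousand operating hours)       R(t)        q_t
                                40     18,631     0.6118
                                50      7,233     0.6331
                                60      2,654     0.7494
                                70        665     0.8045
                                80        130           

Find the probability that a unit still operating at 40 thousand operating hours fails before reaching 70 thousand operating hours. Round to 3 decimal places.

P(fail before 70 | operational at 40) = 1 − R(70)/R(40) = 1 − 665/18,631 = (17,966)/18,631 = 0.964307.

0.964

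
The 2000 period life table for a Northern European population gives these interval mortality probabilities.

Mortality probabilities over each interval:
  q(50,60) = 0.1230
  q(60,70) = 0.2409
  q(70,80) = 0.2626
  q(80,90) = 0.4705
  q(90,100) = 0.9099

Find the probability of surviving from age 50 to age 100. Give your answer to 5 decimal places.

Chaining the interval survival probabilities: (1 − 0.1230) × (1 − 0.2409) × (1 − 0.2626) × (1 − 0.4705) × (1 − 0.9099).
= 0.8770 × 0.7591 × 0.7374 × 0.5295 × 0.0901 = 0.023420.

0.02342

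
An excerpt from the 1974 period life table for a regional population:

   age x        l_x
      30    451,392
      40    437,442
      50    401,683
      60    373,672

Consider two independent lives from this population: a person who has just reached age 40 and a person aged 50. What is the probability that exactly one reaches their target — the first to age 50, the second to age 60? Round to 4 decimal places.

0.1401

p₁ = l_50/l_40 = 401,683/437,442 = 0.918254; p₂ = l_60/l_50 = 373,672/401,683 = 0.930266.
P(exactly one) = p₁(1−p₂) + (1−p₁)p₂ = 0.064034 + 0.076046 = 0.140079.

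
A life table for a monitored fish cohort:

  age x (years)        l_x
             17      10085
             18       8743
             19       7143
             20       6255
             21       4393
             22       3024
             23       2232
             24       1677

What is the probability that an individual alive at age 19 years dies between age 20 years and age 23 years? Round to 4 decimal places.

0.5632

This is the probability of reaching 20 but not 23, conditional on being alive at 19: (l_20 − l_23) / l_19.
= (6255 − 2232) / 7143 = 4023 / 7143 = 0.563209.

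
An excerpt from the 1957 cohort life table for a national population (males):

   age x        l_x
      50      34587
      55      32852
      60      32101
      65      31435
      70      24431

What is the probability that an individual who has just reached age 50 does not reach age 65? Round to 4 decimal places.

P(die before 65 | alive at 50) = 1 − l_65/l_50 = 1 − 31435/34587 = (3152)/34587 = 0.091133.

0.0911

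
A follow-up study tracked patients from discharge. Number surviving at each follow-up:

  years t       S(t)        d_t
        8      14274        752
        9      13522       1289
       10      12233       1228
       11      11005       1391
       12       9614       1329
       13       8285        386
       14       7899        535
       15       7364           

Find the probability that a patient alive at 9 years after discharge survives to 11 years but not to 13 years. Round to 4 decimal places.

0.2012

This is the probability of reaching 11 but not 13, conditional on being alive at 9: (S(11) − S(13)) / S(9).
= (11005 − 8285) / 13522 = 2720 / 13522 = 0.201154.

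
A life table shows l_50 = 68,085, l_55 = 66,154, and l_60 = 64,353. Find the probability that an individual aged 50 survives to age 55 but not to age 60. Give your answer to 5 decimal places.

0.02645

This is the probability of reaching 55 but not 60, conditional on being alive at 50: (l_55 − l_60) / l_50.
= (66,154 − 64,353) / 68,085 = 1,801 / 68,085 = 0.026452.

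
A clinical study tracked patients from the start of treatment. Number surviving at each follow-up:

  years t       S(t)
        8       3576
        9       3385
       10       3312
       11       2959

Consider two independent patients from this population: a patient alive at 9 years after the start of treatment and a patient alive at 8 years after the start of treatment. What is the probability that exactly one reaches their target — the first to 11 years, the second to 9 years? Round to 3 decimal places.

p₁ = S(11)/S(9) = 2959/3385 = 0.874151; p₂ = S(9)/S(8) = 3385/3576 = 0.946588.
P(exactly one) = p₁(1−p₂) + (1−p₁)p₂ = 0.046690 + 0.119127 = 0.165817.

0.166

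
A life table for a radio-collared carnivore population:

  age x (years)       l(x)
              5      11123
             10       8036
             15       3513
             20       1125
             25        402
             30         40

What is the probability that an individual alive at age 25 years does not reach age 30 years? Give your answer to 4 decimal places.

0.9005

P(die before 30 | alive at 25) = 1 − l(30)/l(25) = 1 − 40/402 = (362)/402 = 0.900498.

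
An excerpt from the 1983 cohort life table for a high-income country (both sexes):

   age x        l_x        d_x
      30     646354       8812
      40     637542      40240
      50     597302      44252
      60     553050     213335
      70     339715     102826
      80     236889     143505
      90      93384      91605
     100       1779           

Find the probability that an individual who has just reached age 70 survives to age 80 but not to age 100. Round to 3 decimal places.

This is the probability of reaching 80 but not 100, conditional on being alive at 70: (l_80 − l_100) / l_70.
= (236889 − 1779) / 339715 = 235110 / 339715 = 0.692080.

0.692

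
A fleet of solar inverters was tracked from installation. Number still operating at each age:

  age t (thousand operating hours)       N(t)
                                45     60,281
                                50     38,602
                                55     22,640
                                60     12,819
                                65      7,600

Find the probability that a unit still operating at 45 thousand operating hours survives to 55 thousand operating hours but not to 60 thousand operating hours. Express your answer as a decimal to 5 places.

0.16292

This is the probability of reaching 55 but not 60, conditional on being operational at 45: (N(55) − N(60)) / N(45).
= (22,640 − 12,819) / 60,281 = 9,821 / 60,281 = 0.162920.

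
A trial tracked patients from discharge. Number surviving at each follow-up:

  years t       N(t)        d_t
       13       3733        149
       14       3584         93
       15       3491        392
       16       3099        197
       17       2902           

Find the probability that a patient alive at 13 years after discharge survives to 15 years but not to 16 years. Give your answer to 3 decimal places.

0.105

This is the probability of reaching 15 but not 16, conditional on being alive at 13: (N(15) − N(16)) / N(13).
= (3491 − 3099) / 3733 = 392 / 3733 = 0.105009.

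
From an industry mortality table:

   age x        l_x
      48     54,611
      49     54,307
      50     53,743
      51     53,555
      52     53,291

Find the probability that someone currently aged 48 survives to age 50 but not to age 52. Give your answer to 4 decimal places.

0.0083

We want 2|2q48 = (l_50 − l_52)/l_48.
This is the probability of reaching 50 but not 52, conditional on being alive at 48: (l_50 − l_52) / l_48.
= (53,743 − 53,291) / 54,611 = 452 / 54,611 = 0.008277.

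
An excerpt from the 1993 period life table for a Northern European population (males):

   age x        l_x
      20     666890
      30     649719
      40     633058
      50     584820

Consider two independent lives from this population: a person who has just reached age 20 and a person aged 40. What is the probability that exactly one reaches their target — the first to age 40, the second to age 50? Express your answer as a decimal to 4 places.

p₁ = l_40/l_20 = 633058/666890 = 0.949269; p₂ = l_50/l_40 = 584820/633058 = 0.923802.
P(exactly one) = p₁(1−p₂) + (1−p₁)p₂ = 0.072332 + 0.046865 = 0.119198.

0.1192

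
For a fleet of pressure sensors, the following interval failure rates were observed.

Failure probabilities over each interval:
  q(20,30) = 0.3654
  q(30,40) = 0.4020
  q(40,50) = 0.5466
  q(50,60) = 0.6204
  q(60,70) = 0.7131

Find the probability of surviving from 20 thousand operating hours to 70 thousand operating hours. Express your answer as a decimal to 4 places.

0.0187

Survival from 20 to 70 is the product of surviving each interval: (1 − 0.3654) × (1 − 0.4020) × (1 − 0.5466) × (1 − 0.6204) × (1 − 0.7131).
= 0.6346 × 0.5980 × 0.4534 × 0.3796 × 0.2869 = 0.018739.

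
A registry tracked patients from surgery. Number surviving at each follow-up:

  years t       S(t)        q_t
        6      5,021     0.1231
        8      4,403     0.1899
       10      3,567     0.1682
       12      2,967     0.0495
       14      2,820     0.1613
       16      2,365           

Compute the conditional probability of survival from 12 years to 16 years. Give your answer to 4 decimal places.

The conditional survival probability is S(16)/S(12) = 2,365/2,967 = 0.797101.

0.7971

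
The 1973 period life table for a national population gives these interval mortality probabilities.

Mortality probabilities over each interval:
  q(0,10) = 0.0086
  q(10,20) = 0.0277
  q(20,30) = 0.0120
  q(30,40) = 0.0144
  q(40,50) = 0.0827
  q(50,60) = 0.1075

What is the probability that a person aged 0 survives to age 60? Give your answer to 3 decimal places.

P(survive 0→60) = (1 − 0.0086) × (1 − 0.0277) × (1 − 0.0120) × (1 − 0.0144) × (1 − 0.0827) × (1 − 0.1075).
= 0.9914 × 0.9723 × 0.9880 × 0.9856 × 0.9173 × 0.8925 = 0.768469.

0.768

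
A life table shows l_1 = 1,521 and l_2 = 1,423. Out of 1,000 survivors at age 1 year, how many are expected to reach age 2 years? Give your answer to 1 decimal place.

935.6

The relevant probability is 1,423/1,521 = 0.935569.
Expected number = 1,000 × 0.935569 = 935.6.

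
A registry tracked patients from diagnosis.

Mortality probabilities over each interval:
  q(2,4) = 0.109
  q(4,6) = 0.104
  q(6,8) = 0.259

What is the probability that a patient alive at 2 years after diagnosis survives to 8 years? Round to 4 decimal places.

0.5916

Chaining the interval survival probabilities: (1 − 0.109) × (1 − 0.104) × (1 − 0.259).
= 0.891 × 0.896 × 0.741 = 0.591567.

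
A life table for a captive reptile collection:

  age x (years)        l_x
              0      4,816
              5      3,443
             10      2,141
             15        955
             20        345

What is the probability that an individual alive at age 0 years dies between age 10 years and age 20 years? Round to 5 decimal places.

This is the probability of reaching 10 but not 20, conditional on being alive at 0: (l_10 − l_20) / l_0.
= (2,141 − 345) / 4,816 = 1,796 / 4,816 = 0.372924.

0.37292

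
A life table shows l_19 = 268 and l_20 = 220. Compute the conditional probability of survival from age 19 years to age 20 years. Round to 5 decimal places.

0.82090

The conditional survival probability is l_20/l_19 = 220/268 = 0.820896.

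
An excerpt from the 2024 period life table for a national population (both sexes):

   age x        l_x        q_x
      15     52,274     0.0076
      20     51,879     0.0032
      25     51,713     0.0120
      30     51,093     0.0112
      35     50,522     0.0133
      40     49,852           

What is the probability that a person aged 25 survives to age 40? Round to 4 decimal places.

We want 15p25 = l_40/l_25.
The conditional survival probability is l_40/l_25 = 49,852/51,713 = 0.964013.

0.9640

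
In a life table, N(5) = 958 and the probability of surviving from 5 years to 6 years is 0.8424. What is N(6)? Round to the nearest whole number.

807

N(6) = N(5) × p = 958 × 0.8424 = 807.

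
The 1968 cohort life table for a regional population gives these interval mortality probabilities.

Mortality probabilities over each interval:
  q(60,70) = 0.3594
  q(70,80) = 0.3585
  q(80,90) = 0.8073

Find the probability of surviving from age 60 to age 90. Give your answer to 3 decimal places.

Survival from 60 to 90 is the product of surviving each interval: (1 − 0.3594) × (1 − 0.3585) × (1 − 0.8073).
= 0.6406 × 0.6415 × 0.1927 = 0.079189.

0.079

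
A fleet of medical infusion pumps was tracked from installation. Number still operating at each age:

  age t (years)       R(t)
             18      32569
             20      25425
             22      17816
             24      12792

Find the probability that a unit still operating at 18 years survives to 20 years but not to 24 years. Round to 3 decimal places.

This is the probability of reaching 20 but not 24, conditional on being operational at 18: (R(20) − R(24)) / R(18).
= (25425 − 12792) / 32569 = 12633 / 32569 = 0.387884.

0.388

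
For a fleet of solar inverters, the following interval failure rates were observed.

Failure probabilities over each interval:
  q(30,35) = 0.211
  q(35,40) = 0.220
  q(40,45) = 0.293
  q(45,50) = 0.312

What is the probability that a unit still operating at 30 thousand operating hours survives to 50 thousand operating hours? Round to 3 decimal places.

0.299

Survival from 30 to 50 is the product of surviving each interval: (1 − 0.211) × (1 − 0.220) × (1 − 0.293) × (1 − 0.312).
= 0.789 × 0.780 × 0.707 × 0.688 = 0.299350.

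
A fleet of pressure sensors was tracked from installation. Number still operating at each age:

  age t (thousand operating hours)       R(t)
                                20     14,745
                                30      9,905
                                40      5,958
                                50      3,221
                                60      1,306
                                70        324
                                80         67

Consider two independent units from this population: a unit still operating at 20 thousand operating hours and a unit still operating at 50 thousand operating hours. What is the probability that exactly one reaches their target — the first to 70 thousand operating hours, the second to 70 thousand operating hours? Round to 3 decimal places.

p₁ = R(70)/R(20) = 324/14,745 = 0.021974; p₂ = R(70)/R(50) = 324/3,221 = 0.100590.
P(exactly one) = p₁(1−p₂) + (1−p₁)p₂ = 0.019764 + 0.098380 = 0.118143.

0.118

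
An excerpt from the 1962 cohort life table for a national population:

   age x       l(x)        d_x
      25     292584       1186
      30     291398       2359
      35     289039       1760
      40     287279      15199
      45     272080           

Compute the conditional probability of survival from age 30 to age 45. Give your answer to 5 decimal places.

0.93371

The conditional survival probability is l(45)/l(30) = 272080/291398 = 0.933706.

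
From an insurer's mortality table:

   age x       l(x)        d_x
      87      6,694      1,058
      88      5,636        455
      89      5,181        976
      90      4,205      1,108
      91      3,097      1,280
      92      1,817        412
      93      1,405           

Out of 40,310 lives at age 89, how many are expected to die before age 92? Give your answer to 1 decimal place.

The relevant probability is 1 − 1,817/5,181 = 0.649296.
Expected number = 40,310 × 0.649296 = 26173.1.

26173.1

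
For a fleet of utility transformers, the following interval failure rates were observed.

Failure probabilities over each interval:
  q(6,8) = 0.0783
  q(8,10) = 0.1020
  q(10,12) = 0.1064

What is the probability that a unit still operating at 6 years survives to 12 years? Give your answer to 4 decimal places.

Survival from 6 to 12 is the product of surviving each interval: (1 − 0.0783) × (1 − 0.1020) × (1 − 0.1064).
= 0.9217 × 0.8980 × 0.8936 = 0.739621.

0.7396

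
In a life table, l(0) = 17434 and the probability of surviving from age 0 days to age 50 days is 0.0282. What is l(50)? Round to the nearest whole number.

l(50) = l(0) × p = 17434 × 0.0282 = 492.

492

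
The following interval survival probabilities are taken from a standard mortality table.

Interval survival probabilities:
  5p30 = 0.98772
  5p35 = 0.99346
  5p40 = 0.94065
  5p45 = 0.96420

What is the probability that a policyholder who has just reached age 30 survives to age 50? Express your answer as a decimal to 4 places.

20p30 = 0.98772 × 0.99346 × 0.94065 × 0.96420.
= 0.889978.

0.8900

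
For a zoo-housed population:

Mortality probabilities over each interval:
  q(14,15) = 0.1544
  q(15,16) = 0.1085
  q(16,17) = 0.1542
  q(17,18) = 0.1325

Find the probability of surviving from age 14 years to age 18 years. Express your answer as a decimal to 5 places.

0.55313

The overall survival probability is (1 − 0.1544) × (1 − 0.1085) × (1 − 0.1542) × (1 − 0.1325).
= 0.8456 × 0.8915 × 0.8458 × 0.8675 = 0.553125.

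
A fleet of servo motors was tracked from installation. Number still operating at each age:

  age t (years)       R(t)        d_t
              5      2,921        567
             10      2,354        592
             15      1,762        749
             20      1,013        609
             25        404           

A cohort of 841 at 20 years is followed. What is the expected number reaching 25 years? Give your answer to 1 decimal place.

335.4

The relevant probability is 404/1,013 = 0.398815.
Expected number = 841 × 0.398815 = 335.4.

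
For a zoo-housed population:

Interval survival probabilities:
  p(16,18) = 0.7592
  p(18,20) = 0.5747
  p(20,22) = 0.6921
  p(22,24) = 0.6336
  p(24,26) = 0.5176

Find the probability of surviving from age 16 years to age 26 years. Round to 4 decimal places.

The overall survival probability is 0.7592 × 0.5747 × 0.6921 × 0.6336 × 0.5176.
= 0.099032.

0.0990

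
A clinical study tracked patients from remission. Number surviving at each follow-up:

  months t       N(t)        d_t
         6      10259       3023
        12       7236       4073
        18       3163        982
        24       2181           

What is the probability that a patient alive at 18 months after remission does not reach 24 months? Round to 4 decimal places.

0.3105

P(die before 24 | alive at 18) = 1 − N(24)/N(18) = 1 − 2181/3163 = (982)/3163 = 0.310465.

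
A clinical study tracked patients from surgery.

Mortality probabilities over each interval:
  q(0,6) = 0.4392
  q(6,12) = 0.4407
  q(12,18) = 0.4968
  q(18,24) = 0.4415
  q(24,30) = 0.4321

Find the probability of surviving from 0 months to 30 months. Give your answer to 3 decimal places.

0.050

Survival from 0 to 30 is the product of surviving each interval: (1 − 0.4392) × (1 − 0.4407) × (1 − 0.4968) × (1 − 0.4415) × (1 − 0.4321).
= 0.5608 × 0.5593 × 0.5032 × 0.5585 × 0.5679 = 0.050060.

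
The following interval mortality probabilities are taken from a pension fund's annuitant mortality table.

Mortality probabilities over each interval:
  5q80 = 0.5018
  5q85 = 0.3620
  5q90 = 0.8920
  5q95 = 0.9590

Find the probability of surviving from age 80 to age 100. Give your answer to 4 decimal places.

20p80 = (1 − 0.5018) × (1 − 0.3620) × (1 − 0.8920) × (1 − 0.9590).
= 0.4982 × 0.6380 × 0.1080 × 0.0410 = 0.001407.

0.0014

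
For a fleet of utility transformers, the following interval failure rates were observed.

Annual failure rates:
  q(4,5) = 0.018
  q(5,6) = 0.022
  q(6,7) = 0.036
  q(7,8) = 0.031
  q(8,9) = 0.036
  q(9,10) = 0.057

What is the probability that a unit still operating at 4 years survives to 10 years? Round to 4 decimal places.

0.8155

The overall survival probability is (1 − 0.018) × (1 − 0.022) × (1 − 0.036) × (1 − 0.031) × (1 − 0.036) × (1 − 0.057).
= 0.982 × 0.978 × 0.964 × 0.969 × 0.964 × 0.943 = 0.815530.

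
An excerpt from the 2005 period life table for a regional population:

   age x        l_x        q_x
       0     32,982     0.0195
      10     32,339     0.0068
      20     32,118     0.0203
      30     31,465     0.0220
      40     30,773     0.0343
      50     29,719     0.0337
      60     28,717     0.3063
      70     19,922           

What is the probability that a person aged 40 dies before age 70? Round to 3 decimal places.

P(die before 70 | alive at 40) = 1 − l_70/l_40 = 1 − 19,922/30,773 = (10,851)/30,773 = 0.352614.

0.353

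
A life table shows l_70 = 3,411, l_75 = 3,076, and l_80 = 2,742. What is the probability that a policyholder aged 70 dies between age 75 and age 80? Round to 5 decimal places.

We want 5|5q70 = (l_75 − l_80)/l_70.
This is the probability of reaching 75 but not 80, conditional on being alive at 70: (l_75 − l_80) / l_70.
= (3,076 − 2,742) / 3,411 = 334 / 3,411 = 0.097918.

0.09792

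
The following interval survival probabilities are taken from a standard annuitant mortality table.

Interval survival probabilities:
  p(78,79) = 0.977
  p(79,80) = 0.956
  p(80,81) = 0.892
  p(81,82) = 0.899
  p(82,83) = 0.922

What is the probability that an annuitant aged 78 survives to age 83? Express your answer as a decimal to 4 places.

0.6906

P(survive 78→83) = 0.977 × 0.956 × 0.892 × 0.899 × 0.922.
= 0.690570.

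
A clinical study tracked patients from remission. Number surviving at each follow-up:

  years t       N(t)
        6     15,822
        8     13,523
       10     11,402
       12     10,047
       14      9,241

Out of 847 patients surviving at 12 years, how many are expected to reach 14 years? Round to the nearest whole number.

The relevant probability is 9,241/10,047 = 0.919777.
Expected number = 847 × 0.919777 = 779.

779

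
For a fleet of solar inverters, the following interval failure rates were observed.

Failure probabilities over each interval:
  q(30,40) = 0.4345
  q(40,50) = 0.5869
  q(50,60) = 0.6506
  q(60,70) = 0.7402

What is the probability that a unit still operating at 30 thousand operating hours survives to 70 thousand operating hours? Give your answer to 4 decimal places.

The overall survival probability is (1 − 0.4345) × (1 − 0.5869) × (1 − 0.6506) × (1 − 0.7402).
= 0.5655 × 0.4131 × 0.3494 × 0.2598 = 0.021206.

0.0212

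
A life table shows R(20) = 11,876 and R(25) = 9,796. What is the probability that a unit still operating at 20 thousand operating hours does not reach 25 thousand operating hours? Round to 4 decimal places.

P(fail before 25 | operational at 20) = 1 − R(25)/R(20) = 1 − 9,796/11,876 = (2,080)/11,876 = 0.175143.

0.1751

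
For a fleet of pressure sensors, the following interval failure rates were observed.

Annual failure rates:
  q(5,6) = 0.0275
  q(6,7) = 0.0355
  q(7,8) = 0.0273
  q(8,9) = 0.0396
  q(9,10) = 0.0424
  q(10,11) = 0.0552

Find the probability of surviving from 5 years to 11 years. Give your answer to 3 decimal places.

0.793

P(survive 5→11) = (1 − 0.0275) × (1 − 0.0355) × (1 − 0.0273) × (1 − 0.0396) × (1 − 0.0424) × (1 − 0.0552).
= 0.9725 × 0.9645 × 0.9727 × 0.9604 × 0.9576 × 0.9448 = 0.792769.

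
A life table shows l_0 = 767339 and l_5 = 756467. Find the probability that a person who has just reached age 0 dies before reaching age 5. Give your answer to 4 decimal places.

P(die before 5 | alive at 0) = 1 − l_5/l_0 = 1 − 756467/767339 = (10872)/767339 = 0.014168.

0.0142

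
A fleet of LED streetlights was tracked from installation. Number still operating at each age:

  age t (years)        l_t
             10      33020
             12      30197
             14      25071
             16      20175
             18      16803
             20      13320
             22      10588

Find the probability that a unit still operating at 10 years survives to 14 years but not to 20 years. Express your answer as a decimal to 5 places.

0.35588

This is the probability of reaching 14 but not 20, conditional on being operational at 10: (l_14 − l_20) / l_10.
= (25071 − 13320) / 33020 = 11751 / 33020 = 0.355875.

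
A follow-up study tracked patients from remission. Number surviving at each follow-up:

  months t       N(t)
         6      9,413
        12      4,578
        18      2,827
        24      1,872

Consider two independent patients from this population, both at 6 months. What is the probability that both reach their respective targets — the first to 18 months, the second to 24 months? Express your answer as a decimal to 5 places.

0.05973

p₁ = N(18)/N(6) = 2,827/9,413 = 0.300329; p₂ = N(24)/N(6) = 1,872/9,413 = 0.198874.
P(both) = p₁ × p₂ = 0.300329 × 0.198874 = 0.059728.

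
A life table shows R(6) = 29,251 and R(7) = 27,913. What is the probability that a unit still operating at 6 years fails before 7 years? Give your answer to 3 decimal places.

0.046

P(fail before 7 | operational at 6) = 1 − R(7)/R(6) = 1 − 27,913/29,251 = (1,338)/29,251 = 0.045742.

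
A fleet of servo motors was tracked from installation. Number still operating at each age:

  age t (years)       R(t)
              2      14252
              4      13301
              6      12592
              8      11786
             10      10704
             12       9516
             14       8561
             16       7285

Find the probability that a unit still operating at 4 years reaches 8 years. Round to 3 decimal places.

The conditional survival probability is R(8)/R(4) = 11786/13301 = 0.886099.

0.886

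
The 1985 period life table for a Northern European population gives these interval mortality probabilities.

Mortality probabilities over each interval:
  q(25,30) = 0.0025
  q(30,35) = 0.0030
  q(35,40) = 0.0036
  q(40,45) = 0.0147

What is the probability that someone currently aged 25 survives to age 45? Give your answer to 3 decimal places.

The overall survival probability is (1 − 0.0025) × (1 − 0.0030) × (1 − 0.0036) × (1 − 0.0147).
= 0.9975 × 0.9970 × 0.9964 × 0.9853 = 0.976361.

0.976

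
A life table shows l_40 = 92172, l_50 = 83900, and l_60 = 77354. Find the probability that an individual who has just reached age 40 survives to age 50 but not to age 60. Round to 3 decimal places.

0.071

We want 10|10q40 = (l_50 − l_60)/l_40.
This is the probability of reaching 50 but not 60, conditional on being alive at 40: (l_50 − l_60) / l_40.
= (83900 − 77354) / 92172 = 6546 / 92172 = 0.071019.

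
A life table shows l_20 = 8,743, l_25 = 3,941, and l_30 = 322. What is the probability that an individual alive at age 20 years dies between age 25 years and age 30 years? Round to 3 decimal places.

0.414

This is the probability of reaching 25 but not 30, conditional on being alive at 20: (l_25 − l_30) / l_20.
= (3,941 − 322) / 8,743 = 3,619 / 8,743 = 0.413931.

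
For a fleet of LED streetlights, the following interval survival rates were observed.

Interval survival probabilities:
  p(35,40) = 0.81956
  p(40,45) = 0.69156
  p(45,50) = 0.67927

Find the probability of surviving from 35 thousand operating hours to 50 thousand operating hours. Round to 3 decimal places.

0.385

P(survive 35→50) = 0.81956 × 0.69156 × 0.67927.
= 0.384993.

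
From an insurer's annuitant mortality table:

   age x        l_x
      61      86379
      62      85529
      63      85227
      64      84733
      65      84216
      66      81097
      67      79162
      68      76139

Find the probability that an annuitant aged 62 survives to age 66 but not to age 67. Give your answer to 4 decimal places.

0.0226

We want 4|1q62 = (l_66 − l_67)/l_62.
This is the probability of reaching 66 but not 67, conditional on being alive at 62: (l_66 − l_67) / l_62.
= (81097 − 79162) / 85529 = 1935 / 85529 = 0.022624.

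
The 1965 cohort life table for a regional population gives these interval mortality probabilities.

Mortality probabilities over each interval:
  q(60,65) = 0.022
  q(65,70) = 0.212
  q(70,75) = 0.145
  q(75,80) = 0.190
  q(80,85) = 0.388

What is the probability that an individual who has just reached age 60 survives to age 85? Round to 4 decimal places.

P(survive 60→85) = (1 − 0.022) × (1 − 0.212) × (1 − 0.145) × (1 − 0.190) × (1 − 0.388).
= 0.978 × 0.788 × 0.855 × 0.810 × 0.612 = 0.326639.

0.3266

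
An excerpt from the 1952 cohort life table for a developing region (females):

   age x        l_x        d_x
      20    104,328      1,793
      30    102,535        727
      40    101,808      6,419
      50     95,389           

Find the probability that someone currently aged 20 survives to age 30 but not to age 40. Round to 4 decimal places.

This is the probability of reaching 30 but not 40, conditional on being alive at 20: (l_30 − l_40) / l_20.
= (102,535 − 101,808) / 104,328 = 727 / 104,328 = 0.006968.

0.0070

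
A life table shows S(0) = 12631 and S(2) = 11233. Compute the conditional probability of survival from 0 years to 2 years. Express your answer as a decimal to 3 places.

0.889

The conditional survival probability is S(2)/S(0) = 11233/12631 = 0.889320.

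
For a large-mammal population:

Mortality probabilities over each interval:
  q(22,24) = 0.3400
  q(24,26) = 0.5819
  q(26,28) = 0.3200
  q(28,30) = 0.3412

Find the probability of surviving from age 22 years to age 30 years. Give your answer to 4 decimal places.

P(survive 22→30) = (1 − 0.3400) × (1 − 0.5819) × (1 − 0.3200) × (1 − 0.3412).
= 0.6600 × 0.4181 × 0.6800 × 0.6588 = 0.123619.

0.1236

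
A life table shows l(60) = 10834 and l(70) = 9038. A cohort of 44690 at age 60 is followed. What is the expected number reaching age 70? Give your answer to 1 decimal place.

37281.5

The relevant probability is 9038/10834 = 0.834226.
Expected number = 44690 × 0.834226 = 37281.5.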